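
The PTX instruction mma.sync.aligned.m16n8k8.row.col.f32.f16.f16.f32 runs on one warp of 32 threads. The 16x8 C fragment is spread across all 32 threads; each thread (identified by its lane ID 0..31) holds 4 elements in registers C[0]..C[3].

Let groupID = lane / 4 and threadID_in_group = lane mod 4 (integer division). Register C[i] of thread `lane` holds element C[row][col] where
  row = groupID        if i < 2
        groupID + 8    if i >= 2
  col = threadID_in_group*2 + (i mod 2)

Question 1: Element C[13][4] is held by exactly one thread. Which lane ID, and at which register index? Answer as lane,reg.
r:13=>grp=5,rB=1  c:4=>tig=2,lo=0
L=5*4+2=22  i=1*2+0=2

22,2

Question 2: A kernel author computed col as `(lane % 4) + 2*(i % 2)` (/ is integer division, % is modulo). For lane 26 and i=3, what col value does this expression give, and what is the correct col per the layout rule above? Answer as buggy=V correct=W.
buggy=4 correct=5

`(lane % 4) + 2*(i % 2)`[26,3]->4
lane 26->26/4=6, 26 mod 4=2
i=3  r:6+8->14  c:2·2+1->5
col: 4 vs 5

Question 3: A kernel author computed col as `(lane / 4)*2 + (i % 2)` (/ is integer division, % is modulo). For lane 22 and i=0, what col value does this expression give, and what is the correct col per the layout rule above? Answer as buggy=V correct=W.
`(lane / 4)*2 + (i % 2)`[22,0]->10
lane 22->22/4=5, 22 mod 4=2
i=0  r:5+0->5  c:2·2+0->4
col: 10 vs 4

buggy=10 correct=4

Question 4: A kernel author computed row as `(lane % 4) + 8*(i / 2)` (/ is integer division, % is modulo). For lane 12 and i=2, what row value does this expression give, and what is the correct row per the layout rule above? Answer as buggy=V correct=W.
`(lane % 4) + 8*(i / 2)`[12,2]→8
L=12→G=12>>2=3, T=12&3=0
[2]→row 3+8=11  col 0·2+0=0
row: 8 vs 11

buggy=8 correct=11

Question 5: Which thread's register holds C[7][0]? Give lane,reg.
28,0

r=7→G=7,rhi=0  c=0→T=0,p=0
L=7*4+0=28  i=0*2+0=0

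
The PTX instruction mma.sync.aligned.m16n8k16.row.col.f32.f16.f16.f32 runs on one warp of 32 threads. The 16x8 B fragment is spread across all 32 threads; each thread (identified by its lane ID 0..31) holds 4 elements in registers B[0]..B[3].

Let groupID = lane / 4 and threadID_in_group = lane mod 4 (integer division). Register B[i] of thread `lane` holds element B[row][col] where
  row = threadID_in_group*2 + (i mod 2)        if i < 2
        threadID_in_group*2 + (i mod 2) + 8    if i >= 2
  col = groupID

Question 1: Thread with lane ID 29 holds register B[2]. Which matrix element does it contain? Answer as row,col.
lane 29: gid=7 (29/4), tid=1 (29%4)
i=2: r=1*2+0+8=10, c=gid=7

10,7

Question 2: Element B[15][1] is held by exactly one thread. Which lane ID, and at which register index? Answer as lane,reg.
7,3

c:1=>grp=1  r:15=>rB=1,tig=3,lo=1
L=1*4+3=7  i=1*2+1=3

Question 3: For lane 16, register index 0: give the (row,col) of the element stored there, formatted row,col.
0,4

L=16→G=16>>2=4, T=16&3=0
[0]→row 0·2+0+0=0  col G=4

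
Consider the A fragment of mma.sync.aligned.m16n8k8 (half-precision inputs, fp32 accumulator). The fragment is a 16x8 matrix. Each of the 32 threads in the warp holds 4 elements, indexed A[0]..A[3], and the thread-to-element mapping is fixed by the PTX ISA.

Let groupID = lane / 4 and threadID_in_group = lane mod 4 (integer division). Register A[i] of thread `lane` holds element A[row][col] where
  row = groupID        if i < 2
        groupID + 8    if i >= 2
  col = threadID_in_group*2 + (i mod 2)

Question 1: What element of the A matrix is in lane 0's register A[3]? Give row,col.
L=0=>grp=0>>2=0, tig=0&3=0
[3]=>row 0+8=8  col 0·2+1=1

8,1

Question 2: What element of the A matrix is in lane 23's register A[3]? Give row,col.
13,7

L=23=>grp=23>>2=5, tig=23&3=3
[3]=>row 5+8=13  col 3·2+1=7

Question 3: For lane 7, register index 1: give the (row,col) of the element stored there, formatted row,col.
1,7

lane 7=>7/4=1, 7 mod 4=3
i=1  r:1+0=>1  c:2·3+1=>7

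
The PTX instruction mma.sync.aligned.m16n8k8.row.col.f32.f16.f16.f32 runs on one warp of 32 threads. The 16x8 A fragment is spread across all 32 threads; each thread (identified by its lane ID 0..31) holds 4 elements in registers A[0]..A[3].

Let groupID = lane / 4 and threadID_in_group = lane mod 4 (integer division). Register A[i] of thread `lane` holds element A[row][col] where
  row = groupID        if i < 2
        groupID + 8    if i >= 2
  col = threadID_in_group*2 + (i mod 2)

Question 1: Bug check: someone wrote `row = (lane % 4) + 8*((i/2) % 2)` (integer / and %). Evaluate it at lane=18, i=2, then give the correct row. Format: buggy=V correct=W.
`(lane % 4) + 8*((i/2) % 2)`[18,2]→10
L=18→G=18>>2=4, T=18&3=2
[2]→row 4+8=12  col 2·2+0=4
row: 10 vs 12

buggy=10 correct=12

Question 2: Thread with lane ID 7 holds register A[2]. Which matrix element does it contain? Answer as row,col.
9,6

lane 7⇒7/4=1, 7 mod 4=3
i=2  r:1+8⇒9  c:2·3+0⇒6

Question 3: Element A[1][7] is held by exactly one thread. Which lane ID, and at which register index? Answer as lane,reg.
r:1=>grp=1,rB=0  c:7=>tig=3,lo=1
L=1*4+3=7  i=0*2+1=1

7,1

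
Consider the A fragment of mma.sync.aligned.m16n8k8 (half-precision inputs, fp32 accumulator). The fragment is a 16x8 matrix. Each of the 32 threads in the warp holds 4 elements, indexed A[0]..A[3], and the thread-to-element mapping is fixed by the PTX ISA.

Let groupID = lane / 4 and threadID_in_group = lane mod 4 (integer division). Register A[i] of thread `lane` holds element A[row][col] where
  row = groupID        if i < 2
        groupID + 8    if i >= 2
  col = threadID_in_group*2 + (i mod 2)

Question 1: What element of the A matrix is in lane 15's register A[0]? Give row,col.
lane 15: gid=3 (15/4), tid=3 (15%4)
i=0: r=3+0=3, c=3*2+0=6

3,6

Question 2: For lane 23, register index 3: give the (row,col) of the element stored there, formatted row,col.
13,7

23: gr=5,th=3
[3] (5+8,3*2+1) = (13,7)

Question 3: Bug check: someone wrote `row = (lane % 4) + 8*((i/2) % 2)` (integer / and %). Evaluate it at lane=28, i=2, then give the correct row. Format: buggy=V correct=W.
`(lane % 4) + 8*((i/2) % 2)`[28,2]->8
L=28->g=28>>2=7, t=28&3=0
[2]->row 7+8=15  col 0·2+0=0
row: 8 vs 15

buggy=8 correct=15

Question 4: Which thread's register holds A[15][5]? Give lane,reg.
30,3

r: 15->gid=7,r8=1  c: 5->tid=2,i&1=1
L=7*4+2=30  i=1*2+1=3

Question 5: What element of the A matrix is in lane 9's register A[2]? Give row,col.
lane 9: gr=2 (9/4), th=1 (9%4)
i=2: r=2+8=10, c=1*2+0=2

10,2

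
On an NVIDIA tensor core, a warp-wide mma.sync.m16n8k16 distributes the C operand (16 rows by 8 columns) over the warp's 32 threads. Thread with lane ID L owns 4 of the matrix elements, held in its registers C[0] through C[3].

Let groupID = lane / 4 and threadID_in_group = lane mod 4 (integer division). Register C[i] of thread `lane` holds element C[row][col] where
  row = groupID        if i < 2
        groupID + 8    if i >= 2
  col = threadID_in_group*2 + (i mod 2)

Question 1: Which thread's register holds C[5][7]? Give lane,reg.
23,1

r=5→G=5,rhi=0  c=7→T=3,p=1
L=5*4+3=23  i=0*2+1=1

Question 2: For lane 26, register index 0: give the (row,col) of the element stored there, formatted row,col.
lane 26: gid=6 (26/4), tid=2 (26%4)
i=0: r=6+0=6, c=2*2+0=4

6,4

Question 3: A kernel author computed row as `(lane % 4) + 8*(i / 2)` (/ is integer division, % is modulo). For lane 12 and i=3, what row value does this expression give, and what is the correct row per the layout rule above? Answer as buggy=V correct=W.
buggy=8 correct=11

`(lane % 4) + 8*(i / 2)`[12,3]->8
lane 12: g=3 (12/4), t=0 (12%4)
i=3: r=3+8=11, c=0*2+1=1
row: 8 vs 11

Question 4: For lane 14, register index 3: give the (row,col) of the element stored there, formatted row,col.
lane 14→14/4=3, 14 mod 4=2
i=3  r:3+8→11  c:2·2+1→5

11,5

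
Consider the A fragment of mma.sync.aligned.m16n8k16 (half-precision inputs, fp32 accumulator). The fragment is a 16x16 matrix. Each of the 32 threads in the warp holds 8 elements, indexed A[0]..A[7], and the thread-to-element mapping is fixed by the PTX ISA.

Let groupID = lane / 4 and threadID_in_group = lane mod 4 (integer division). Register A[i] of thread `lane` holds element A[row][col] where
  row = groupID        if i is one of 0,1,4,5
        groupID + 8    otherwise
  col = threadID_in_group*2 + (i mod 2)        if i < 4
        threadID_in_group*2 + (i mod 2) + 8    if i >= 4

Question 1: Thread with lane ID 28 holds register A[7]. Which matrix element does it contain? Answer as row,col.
15,9

L=28=>grp=28>>2=7, tig=28&3=0
[7]=>row 7+8=15  col 0·2+1+8=9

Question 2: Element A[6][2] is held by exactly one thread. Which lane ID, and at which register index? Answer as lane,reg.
r: 6->gid=6,r8=0  c: 2->c8=0,tid=1,i&1=0
L=6*4+1=25  i=0*4+0*2+0=0

25,0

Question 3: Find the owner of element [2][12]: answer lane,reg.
r:2=>grp=2,rB=0  c:12=>cB=1,tig=2,lo=0
L=2*4+2=10  i=1*4+0*2+0=4

10,4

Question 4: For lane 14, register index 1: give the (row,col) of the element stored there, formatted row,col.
3,5

L=14⇒gr=14>>2=3, th=14&3=2
[1]⇒row 3+0=3  col 2·2+1+0=5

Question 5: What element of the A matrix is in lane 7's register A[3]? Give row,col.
lane 7: gid=1 (7/4), tid=3 (7%4)
i=3: r=1+8=9, c=3*2+1+0=7

9,7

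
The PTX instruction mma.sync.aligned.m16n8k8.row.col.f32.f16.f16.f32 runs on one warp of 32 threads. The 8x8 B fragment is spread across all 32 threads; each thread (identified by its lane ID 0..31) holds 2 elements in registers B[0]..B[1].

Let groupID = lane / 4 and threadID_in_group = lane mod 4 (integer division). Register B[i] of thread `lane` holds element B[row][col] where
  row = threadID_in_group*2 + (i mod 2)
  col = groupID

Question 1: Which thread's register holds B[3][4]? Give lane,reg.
c: 4->gid=4  r: 3->tid=1,i&1=1
L=4*4+1=17  i=1=1

17,1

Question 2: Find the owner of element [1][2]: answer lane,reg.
8,1

c=2⇒gr=2  r=1⇒th=0,odd=1
L=2*4+0=8  i=1=1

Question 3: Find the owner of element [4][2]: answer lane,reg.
10,0

c=2->g=2  r=4->t=2,b0=0
L=2*4+2=10  i=0=0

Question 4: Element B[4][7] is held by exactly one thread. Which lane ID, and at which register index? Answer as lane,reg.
30,0

c=7→G=7  r=4→T=2,p=0
L=7*4+2=30  i=0=0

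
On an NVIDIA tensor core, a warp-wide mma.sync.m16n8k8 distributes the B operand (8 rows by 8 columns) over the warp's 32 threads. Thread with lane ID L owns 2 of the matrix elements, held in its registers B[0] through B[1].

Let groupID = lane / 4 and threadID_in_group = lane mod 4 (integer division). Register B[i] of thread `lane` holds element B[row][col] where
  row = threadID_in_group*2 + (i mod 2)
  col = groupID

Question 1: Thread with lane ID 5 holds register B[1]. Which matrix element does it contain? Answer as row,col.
5: g=1,t=1
[1] (1*2+1,1) = (3,1)

3,1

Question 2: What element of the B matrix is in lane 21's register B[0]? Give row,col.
2,5

lane 21: gid=5 (21/4), tid=1 (21%4)
i=0: r=1*2+0=2, c=gid=5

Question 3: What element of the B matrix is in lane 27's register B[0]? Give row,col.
L=27⇒gr=27>>2=6, th=27&3=3
[0]⇒row 3·2+0=6  col gr=6

6,6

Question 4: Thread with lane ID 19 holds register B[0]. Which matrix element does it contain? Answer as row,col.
6,4

lane 19: g=4 (19/4), t=3 (19%4)
i=0: r=3*2+0=6, c=g=4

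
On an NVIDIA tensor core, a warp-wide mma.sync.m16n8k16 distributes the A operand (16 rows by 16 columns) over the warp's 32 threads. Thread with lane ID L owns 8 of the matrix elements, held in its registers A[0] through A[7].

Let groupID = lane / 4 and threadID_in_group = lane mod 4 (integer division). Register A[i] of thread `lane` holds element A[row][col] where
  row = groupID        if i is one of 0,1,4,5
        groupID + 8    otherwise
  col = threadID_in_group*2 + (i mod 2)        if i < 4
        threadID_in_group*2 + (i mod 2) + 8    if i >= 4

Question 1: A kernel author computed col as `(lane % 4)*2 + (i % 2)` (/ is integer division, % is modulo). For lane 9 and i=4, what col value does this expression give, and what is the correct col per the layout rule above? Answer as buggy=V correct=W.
buggy=2 correct=10

`(lane % 4)*2 + (i % 2)`[9,4]⇒2
lane 9⇒9/4=2, 9 mod 4=1
i=4  r:2+0⇒2  c:2·1+0+8⇒10
col: 2 vs 10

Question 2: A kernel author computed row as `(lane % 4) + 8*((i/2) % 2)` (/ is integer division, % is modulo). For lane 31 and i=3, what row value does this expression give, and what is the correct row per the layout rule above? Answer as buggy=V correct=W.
`(lane % 4) + 8*((i/2) % 2)`[31,3]→11
lane 31: G=7 (31/4), T=3 (31%4)
i=3: r=7+8=15, c=3*2+1+0=7
row: 11 vs 15

buggy=11 correct=15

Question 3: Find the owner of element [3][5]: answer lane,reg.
14,1

r:3=>grp=3,rB=0  c:5=>cB=0,tig=2,lo=1
L=3*4+2=14  i=0*4+0*2+1=1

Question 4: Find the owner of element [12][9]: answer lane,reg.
r: 12->gid=4,r8=1  c: 9->c8=1,tid=0,i&1=1
L=4*4+0=16  i=1*4+1*2+1=7

16,7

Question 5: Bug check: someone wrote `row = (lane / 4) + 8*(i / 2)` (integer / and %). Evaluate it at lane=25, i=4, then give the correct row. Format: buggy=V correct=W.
buggy=22 correct=6

`(lane / 4) + 8*(i / 2)`[25,4]⇒22
lane 25⇒25/4=6, 25 mod 4=1
i=4  r:6+0⇒6  c:2·1+0+8⇒10
row: 22 vs 6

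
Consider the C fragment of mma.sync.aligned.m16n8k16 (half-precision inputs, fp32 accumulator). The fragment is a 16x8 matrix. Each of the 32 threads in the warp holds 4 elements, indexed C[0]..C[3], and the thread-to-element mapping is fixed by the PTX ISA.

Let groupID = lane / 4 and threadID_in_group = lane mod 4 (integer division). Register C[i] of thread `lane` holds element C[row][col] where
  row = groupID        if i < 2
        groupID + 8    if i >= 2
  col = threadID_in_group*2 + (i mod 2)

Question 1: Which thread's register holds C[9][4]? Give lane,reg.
r:9=>grp=1,rB=1  c:4=>tig=2,lo=0
L=1*4+2=6  i=1*2+0=2

6,2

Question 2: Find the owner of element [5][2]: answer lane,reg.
r: 5->gid=5,r8=0  c: 2->tid=1,i&1=0
L=5*4+1=21  i=0*2+0=0

21,0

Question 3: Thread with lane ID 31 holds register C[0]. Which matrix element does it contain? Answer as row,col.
7,6

L=31⇒gr=31>>2=7, th=31&3=3
[0]⇒row 7+0=7  col 3·2+0=6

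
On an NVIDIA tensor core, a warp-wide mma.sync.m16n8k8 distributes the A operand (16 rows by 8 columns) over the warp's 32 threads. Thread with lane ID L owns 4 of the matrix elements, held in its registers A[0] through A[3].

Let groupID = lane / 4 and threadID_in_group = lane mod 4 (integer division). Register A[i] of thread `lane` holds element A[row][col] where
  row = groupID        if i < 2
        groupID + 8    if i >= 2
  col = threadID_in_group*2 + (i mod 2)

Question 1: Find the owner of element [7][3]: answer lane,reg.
29,1

r:7=>grp=7,rB=0  c:3=>tig=1,lo=1
L=7*4+1=29  i=0*2+1=1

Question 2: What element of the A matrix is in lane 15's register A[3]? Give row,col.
lane 15: gid=3 (15/4), tid=3 (15%4)
i=3: r=3+8=11, c=3*2+1=7

11,7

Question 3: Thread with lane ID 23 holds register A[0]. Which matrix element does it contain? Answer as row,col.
lane 23->23/4=5, 23 mod 4=3
i=0  r:5+0->5  c:2·3+0->6

5,6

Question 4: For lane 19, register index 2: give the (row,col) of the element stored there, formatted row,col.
L=19->g=19>>2=4, t=19&3=3
[2]->row 4+8=12  col 3·2+0=6

12,6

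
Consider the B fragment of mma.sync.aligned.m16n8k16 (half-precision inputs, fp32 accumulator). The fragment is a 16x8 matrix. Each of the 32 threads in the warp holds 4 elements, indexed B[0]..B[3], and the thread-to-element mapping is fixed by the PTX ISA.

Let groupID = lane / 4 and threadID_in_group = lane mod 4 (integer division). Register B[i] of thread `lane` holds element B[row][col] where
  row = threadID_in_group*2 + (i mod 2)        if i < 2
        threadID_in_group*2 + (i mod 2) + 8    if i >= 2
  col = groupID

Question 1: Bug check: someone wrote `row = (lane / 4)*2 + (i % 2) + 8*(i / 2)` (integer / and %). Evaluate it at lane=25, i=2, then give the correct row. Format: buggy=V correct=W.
`(lane / 4)*2 + (i % 2) + 8*(i / 2)`[25,2]=>20
25: grp=6,tig=1
[2] (1*2+0+8,6) = (10,6)
row: 20 vs 10

buggy=20 correct=10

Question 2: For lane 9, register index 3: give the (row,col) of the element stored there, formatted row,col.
11,2

L=9->gid=9>>2=2, tid=9&3=1
[3]->row 1·2+1+8=11  col gid=2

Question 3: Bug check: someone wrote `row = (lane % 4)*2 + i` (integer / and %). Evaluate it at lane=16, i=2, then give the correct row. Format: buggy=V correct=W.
buggy=2 correct=8

`(lane % 4)*2 + i`[16,2]->2
16: g=4,t=0
[2] (0*2+0+8,4) = (8,4)
row: 2 vs 8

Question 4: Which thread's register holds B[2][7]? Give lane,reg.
c=7→G=7  r=2→rhi=0,T=1,p=0
L=7*4+1=29  i=0*2+0=0

29,0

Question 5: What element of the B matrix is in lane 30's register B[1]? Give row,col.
lane 30->30/4=7, 30 mod 4=2
i=1  r:2·2+1+0->5  c:7

5,7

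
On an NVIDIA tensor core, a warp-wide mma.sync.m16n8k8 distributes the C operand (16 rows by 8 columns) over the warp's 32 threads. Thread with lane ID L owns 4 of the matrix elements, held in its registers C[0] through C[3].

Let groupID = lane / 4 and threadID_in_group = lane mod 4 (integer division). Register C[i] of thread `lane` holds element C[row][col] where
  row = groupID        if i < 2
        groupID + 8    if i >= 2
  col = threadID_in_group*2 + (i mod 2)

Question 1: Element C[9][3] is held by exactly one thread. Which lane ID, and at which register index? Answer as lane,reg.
5,3

r: 9->gid=1,r8=1  c: 3->tid=1,i&1=1
L=1*4+1=5  i=1*2+1=3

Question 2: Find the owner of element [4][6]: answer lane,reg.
r=4->g=4,rb=0  c=6->t=3,b0=0
L=4*4+3=19  i=0*2+0=0

19,0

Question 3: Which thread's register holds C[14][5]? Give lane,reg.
26,3

r=14→G=6,rhi=1  c=5→T=2,p=1
L=6*4+2=26  i=1*2+1=3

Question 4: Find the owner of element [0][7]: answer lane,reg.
3,1

r:0=>grp=0,rB=0  c:7=>tig=3,lo=1
L=0*4+3=3  i=0*2+1=1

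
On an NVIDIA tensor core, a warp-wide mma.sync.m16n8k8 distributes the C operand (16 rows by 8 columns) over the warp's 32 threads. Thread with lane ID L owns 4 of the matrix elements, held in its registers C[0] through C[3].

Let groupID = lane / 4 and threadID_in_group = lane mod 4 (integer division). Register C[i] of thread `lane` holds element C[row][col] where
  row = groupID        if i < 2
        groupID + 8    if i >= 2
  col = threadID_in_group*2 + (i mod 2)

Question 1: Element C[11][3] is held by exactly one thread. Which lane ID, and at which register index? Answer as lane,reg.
13,3

r: 11->gid=3,r8=1  c: 3->tid=1,i&1=1
L=3*4+1=13  i=1*2+1=3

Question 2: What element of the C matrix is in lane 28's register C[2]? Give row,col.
15,0

lane 28=>28/4=7, 28 mod 4=0
i=2  r:7+8=>15  c:2·0+0=>0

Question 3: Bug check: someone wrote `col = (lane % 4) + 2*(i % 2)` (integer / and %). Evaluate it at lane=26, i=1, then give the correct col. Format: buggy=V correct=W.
buggy=4 correct=5

`(lane % 4) + 2*(i % 2)`[26,1]→4
L=26→G=26>>2=6, T=26&3=2
[1]→row 6+0=6  col 2·2+1=5
col: 4 vs 5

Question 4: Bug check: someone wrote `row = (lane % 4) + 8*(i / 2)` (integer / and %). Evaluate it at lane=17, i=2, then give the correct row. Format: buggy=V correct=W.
buggy=9 correct=12

`(lane % 4) + 8*(i / 2)`[17,2]->9
17: g=4,t=1
[2] (4+8,1*2+0) = (12,2)
row: 9 vs 12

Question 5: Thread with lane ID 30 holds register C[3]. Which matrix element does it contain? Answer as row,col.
15,5

lane 30: G=7 (30/4), T=2 (30%4)
i=3: r=7+8=15, c=2*2+1=5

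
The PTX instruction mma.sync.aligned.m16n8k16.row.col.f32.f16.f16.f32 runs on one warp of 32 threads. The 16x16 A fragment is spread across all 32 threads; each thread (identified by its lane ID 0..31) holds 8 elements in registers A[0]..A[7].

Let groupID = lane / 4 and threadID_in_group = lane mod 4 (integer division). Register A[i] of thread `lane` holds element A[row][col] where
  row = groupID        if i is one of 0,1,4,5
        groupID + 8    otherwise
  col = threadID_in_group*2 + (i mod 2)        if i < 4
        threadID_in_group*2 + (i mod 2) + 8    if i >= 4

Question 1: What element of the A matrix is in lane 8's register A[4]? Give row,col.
lane 8→8/4=2, 8 mod 4=0
i=4  r:2+0→2  c:2·0+0+8→8

2,8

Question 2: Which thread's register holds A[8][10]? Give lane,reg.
1,6

r: 8->gid=0,r8=1  c: 10->c8=1,tid=1,i&1=0
L=0*4+1=1  i=1*4+1*2+0=6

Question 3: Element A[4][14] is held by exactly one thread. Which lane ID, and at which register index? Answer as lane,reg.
19,4

r=4⇒gr=4,Rb=0  c=14⇒Cb=1,th=3,odd=0
L=4*4+3=19  i=1*4+0*2+0=4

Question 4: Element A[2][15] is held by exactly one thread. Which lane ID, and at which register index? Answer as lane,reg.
11,5

r=2⇒gr=2,Rb=0  c=15⇒Cb=1,th=3,odd=1
L=2*4+3=11  i=1*4+0*2+1=5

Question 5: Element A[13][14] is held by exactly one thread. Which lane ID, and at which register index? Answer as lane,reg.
r: 13->gid=5,r8=1  c: 14->c8=1,tid=3,i&1=0
L=5*4+3=23  i=1*4+1*2+0=6

23,6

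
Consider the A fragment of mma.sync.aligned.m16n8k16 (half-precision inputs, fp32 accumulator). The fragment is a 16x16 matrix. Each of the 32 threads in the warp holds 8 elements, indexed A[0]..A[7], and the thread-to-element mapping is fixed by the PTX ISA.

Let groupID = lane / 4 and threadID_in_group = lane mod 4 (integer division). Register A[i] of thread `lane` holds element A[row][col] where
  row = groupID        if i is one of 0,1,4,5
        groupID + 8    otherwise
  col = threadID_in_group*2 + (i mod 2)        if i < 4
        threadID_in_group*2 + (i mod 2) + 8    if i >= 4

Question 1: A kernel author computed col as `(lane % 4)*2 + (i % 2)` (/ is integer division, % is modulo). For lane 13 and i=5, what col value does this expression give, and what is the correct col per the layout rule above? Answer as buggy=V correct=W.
buggy=3 correct=11

`(lane % 4)*2 + (i % 2)`[13,5]=>3
lane 13=>13/4=3, 13 mod 4=1
i=5  r:3+0=>3  c:2·1+1+8=>11
col: 3 vs 11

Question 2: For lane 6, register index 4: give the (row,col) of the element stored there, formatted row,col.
L=6→G=6>>2=1, T=6&3=2
[4]→row 1+0=1  col 2·2+0+8=12

1,12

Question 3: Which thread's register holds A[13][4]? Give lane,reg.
r=13→G=5,rhi=1  c=4→chi=0,T=2,p=0
L=5*4+2=22  i=0*4+1*2+0=2

22,2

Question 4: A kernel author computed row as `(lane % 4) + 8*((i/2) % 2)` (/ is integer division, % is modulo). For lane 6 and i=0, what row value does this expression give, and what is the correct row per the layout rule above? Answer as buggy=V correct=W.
`(lane % 4) + 8*((i/2) % 2)`[6,0]⇒2
L=6⇒gr=6>>2=1, th=6&3=2
[0]⇒row 1+0=1  col 2·2+0+0=4
row: 2 vs 1

buggy=2 correct=1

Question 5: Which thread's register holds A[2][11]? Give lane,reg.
r=2->g=2,rb=0  c=11->cb=1,t=1,b0=1
L=2*4+1=9  i=1*4+0*2+1=5

9,5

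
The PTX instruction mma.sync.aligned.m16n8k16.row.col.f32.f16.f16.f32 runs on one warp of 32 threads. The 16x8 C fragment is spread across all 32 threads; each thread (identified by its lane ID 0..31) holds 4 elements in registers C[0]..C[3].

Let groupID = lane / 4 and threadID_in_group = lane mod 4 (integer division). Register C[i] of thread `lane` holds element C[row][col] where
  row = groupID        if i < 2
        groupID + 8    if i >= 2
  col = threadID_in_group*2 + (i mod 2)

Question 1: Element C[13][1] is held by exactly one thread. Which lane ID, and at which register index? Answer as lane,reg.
20,3

r=13⇒gr=5,Rb=1  c=1⇒th=0,odd=1
L=5*4+0=20  i=1*2+1=3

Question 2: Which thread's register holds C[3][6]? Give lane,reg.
r:3=>grp=3,rB=0  c:6=>tig=3,lo=0
L=3*4+3=15  i=0*2+0=0

15,0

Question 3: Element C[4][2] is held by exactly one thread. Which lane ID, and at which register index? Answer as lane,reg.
17,0

r:4=>grp=4,rB=0  c:2=>tig=1,lo=0
L=4*4+1=17  i=0*2+0=0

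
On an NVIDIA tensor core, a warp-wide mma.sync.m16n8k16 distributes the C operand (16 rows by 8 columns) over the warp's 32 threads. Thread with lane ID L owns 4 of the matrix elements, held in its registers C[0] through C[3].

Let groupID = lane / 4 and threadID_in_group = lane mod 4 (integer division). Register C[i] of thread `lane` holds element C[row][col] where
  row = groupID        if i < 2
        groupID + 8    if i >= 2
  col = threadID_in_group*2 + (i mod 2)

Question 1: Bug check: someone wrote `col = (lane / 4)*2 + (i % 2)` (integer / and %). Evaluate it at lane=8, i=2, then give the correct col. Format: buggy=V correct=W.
buggy=4 correct=0

`(lane / 4)*2 + (i % 2)`[8,2]->4
L=8->gid=8>>2=2, tid=8&3=0
[2]->row 2+8=10  col 0·2+0=0
col: 4 vs 0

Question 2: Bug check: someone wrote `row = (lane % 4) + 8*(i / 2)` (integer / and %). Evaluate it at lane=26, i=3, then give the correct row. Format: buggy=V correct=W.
`(lane % 4) + 8*(i / 2)`[26,3]->10
26: gid=6,tid=2
[3] (6+8,2*2+1) = (14,5)
row: 10 vs 14

buggy=10 correct=14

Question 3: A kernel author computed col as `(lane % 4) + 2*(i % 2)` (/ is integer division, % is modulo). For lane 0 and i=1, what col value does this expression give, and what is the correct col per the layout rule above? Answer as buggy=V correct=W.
`(lane % 4) + 2*(i % 2)`[0,1]⇒2
lane 0: gr=0 (0/4), th=0 (0%4)
i=1: r=0+0=0, c=0*2+1=1
col: 2 vs 1

buggy=2 correct=1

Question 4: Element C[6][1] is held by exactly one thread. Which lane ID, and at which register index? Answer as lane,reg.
24,1

r=6⇒gr=6,Rb=0  c=1⇒th=0,odd=1
L=6*4+0=24  i=0*2+1=1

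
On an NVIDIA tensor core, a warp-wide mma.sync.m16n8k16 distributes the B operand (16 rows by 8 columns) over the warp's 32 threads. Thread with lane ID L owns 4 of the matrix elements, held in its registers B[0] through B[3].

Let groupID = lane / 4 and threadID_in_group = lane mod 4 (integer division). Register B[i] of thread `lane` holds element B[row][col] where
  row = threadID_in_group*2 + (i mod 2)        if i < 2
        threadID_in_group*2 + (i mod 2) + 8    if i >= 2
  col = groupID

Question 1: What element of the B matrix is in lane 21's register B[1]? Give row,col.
3,5

lane 21=>21/4=5, 21 mod 4=1
i=1  r:2·1+1+0=>3  c:5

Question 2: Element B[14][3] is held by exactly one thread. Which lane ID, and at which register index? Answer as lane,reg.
15,2

c=3→G=3  r=14→rhi=1,T=3,p=0
L=3*4+3=15  i=1*2+0=2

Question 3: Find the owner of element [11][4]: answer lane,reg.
c=4→G=4  r=11→rhi=1,T=1,p=1
L=4*4+1=17  i=1*2+1=3

17,3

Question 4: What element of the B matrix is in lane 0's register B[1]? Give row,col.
1,0

lane 0: grp=0 (0/4), tig=0 (0%4)
i=1: r=0*2+1+0=1, c=grp=0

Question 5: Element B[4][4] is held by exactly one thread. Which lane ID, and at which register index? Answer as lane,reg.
c=4->g=4  r=4->rb=0,t=2,b0=0
L=4*4+2=18  i=0*2+0=0

18,0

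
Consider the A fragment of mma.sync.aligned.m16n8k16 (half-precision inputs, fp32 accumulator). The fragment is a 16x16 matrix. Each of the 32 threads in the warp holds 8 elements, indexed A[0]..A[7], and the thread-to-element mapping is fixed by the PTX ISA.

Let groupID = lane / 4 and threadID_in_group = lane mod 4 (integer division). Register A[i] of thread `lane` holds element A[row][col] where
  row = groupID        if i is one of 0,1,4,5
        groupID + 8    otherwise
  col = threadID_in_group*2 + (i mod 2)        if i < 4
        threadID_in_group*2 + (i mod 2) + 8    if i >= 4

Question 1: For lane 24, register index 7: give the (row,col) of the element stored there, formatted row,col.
lane 24: g=6 (24/4), t=0 (24%4)
i=7: r=6+8=14, c=0*2+1+8=9

14,9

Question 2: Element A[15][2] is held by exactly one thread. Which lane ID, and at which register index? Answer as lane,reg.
r=15⇒gr=7,Rb=1  c=2⇒Cb=0,th=1,odd=0
L=7*4+1=29  i=0*4+1*2+0=2

29,2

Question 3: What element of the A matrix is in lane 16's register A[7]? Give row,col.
12,9

lane 16⇒16/4=4, 16 mod 4=0
i=7  r:4+8⇒12  c:2·0+1+8⇒9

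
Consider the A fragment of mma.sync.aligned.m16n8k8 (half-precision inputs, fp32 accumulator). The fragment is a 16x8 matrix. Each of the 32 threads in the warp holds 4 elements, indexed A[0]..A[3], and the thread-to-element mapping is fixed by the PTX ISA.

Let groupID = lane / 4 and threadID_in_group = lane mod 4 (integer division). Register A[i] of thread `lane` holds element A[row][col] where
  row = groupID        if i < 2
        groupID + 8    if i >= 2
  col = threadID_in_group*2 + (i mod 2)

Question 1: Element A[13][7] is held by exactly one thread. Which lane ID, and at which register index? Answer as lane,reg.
23,3

r=13->g=5,rb=1  c=7->t=3,b0=1
L=5*4+3=23  i=1*2+1=3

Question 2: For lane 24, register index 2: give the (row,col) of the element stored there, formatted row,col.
lane 24->24/4=6, 24 mod 4=0
i=2  r:6+8->14  c:2·0+0->0

14,0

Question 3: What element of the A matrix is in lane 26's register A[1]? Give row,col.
lane 26: grp=6 (26/4), tig=2 (26%4)
i=1: r=6+0=6, c=2*2+1=5

6,5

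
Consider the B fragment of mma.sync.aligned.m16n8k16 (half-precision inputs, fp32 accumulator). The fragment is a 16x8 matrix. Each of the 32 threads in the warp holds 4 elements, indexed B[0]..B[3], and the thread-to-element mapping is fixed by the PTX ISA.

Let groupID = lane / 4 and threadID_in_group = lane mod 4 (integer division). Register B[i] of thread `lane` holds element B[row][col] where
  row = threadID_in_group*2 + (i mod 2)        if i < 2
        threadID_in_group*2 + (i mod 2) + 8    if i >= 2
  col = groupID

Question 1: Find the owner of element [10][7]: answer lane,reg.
29,2

c=7→G=7  r=10→rhi=1,T=1,p=0
L=7*4+1=29  i=1*2+0=2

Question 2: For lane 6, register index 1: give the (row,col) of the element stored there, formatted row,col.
lane 6→6/4=1, 6 mod 4=2
i=1  r:2·2+1+0→5  c:1

5,1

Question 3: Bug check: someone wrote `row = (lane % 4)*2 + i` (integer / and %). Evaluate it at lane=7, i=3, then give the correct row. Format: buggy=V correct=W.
`(lane % 4)*2 + i`[7,3]=>9
7: grp=1,tig=3
[3] (3*2+1+8,1) = (15,1)
row: 9 vs 15

buggy=9 correct=15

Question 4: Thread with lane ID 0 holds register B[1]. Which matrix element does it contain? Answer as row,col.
L=0->gid=0>>2=0, tid=0&3=0
[1]->row 0·2+1+0=1  col gid=0

1,0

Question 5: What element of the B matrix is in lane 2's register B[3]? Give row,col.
13,0

2: grp=0,tig=2
[3] (2*2+1+8,0) = (13,0)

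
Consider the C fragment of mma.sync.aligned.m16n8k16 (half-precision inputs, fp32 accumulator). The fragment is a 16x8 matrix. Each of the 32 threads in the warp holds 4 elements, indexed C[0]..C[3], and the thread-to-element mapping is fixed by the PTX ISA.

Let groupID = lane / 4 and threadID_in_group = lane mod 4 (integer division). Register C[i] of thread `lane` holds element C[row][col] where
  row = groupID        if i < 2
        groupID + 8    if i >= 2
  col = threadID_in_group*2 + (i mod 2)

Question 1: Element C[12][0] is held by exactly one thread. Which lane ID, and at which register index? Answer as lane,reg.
16,2

r=12→G=4,rhi=1  c=0→T=0,p=0
L=4*4+0=16  i=1*2+0=2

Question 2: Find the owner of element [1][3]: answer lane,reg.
r: 1->gid=1,r8=0  c: 3->tid=1,i&1=1
L=1*4+1=5  i=0*2+1=1

5,1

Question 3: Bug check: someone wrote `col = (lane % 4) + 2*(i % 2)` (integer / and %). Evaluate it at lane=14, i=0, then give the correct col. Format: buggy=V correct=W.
`(lane % 4) + 2*(i % 2)`[14,0]=>2
L=14=>grp=14>>2=3, tig=14&3=2
[0]=>row 3+0=3  col 2·2+0=4
col: 2 vs 4

buggy=2 correct=4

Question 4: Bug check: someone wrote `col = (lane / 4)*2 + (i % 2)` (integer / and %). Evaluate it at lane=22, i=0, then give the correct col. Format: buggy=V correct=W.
`(lane / 4)*2 + (i % 2)`[22,0]->10
lane 22: gid=5 (22/4), tid=2 (22%4)
i=0: r=5+0=5, c=2*2+0=4
col: 10 vs 4

buggy=10 correct=4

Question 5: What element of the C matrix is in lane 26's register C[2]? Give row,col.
lane 26->26/4=6, 26 mod 4=2
i=2  r:6+8->14  c:2·2+0->4

14,4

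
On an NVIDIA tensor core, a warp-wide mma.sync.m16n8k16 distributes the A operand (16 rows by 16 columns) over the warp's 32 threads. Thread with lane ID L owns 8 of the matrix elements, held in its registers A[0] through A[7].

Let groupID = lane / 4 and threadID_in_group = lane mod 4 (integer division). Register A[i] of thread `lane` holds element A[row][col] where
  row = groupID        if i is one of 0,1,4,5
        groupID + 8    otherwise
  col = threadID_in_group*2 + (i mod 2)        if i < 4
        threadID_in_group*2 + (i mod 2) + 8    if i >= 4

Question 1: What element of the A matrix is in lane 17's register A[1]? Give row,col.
4,3

lane 17: g=4 (17/4), t=1 (17%4)
i=1: r=4+0=4, c=1*2+1+0=3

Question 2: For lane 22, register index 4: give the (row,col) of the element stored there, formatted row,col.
5,12

L=22⇒gr=22>>2=5, th=22&3=2
[4]⇒row 5+0=5  col 2·2+0+8=12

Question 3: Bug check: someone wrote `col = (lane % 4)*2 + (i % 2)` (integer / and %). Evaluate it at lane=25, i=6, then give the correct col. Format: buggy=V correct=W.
buggy=2 correct=10

`(lane % 4)*2 + (i % 2)`[25,6]⇒2
lane 25⇒25/4=6, 25 mod 4=1
i=6  r:6+8⇒14  c:2·1+0+8⇒10
col: 2 vs 10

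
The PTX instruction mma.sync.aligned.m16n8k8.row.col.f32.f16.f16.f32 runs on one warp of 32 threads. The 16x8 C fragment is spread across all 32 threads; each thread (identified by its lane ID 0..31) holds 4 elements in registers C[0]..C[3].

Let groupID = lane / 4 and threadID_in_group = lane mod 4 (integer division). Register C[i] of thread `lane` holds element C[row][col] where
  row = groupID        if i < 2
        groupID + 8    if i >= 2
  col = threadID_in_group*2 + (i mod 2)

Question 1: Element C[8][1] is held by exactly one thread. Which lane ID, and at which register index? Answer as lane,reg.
r:8=>grp=0,rB=1  c:1=>tig=0,lo=1
L=0*4+0=0  i=1*2+1=3

0,3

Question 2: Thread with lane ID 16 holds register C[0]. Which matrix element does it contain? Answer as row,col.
4,0

L=16→G=16>>2=4, T=16&3=0
[0]→row 4+0=4  col 0·2+0=0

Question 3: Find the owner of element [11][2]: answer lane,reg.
r=11→G=3,rhi=1  c=2→T=1,p=0
L=3*4+1=13  i=1*2+0=2

13,2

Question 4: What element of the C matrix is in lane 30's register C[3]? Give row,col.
15,5

L=30⇒gr=30>>2=7, th=30&3=2
[3]⇒row 7+8=15  col 2·2+1=5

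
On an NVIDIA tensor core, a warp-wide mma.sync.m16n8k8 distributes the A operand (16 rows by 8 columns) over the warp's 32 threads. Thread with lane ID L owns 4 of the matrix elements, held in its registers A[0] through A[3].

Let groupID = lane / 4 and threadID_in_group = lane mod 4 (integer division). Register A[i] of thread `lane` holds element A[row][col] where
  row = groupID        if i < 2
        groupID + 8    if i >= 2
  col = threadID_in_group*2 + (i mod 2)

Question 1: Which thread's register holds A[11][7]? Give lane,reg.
15,3

r: 11->gid=3,r8=1  c: 7->tid=3,i&1=1
L=3*4+3=15  i=1*2+1=3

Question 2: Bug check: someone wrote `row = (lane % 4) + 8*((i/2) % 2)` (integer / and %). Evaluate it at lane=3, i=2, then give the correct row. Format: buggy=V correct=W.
`(lane % 4) + 8*((i/2) % 2)`[3,2]→11
lane 3: G=0 (3/4), T=3 (3%4)
i=2: r=0+8=8, c=3*2+0=6
row: 11 vs 8

buggy=11 correct=8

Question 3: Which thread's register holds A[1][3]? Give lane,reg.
5,1

r=1→G=1,rhi=0  c=3→T=1,p=1
L=1*4+1=5  i=0*2+1=1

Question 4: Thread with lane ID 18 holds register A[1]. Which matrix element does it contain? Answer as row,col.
18: grp=4,tig=2
[1] (4+0,2*2+1) = (4,5)

4,5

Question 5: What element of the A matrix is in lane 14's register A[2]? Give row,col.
lane 14⇒14/4=3, 14 mod 4=2
i=2  r:3+8⇒11  c:2·2+0⇒4

11,4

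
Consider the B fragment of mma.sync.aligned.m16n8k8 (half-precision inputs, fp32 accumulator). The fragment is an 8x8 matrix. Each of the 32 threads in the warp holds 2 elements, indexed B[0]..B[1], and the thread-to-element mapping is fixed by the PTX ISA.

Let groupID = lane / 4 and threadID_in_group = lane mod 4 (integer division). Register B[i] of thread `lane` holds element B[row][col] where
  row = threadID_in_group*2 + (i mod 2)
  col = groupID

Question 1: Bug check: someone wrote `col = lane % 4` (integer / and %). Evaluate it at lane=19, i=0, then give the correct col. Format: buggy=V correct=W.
buggy=3 correct=4

`lane % 4`[19,0]->3
lane 19->19/4=4, 19 mod 4=3
i=0  r:2·3+0->6  c:4
col: 3 vs 4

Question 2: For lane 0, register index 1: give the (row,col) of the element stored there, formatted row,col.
lane 0=>0/4=0, 0 mod 4=0
i=1  r:2·0+1=>1  c:0

1,0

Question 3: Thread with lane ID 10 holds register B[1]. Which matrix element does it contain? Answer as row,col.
5,2

10: gr=2,th=2
[1] (2*2+1,2) = (5,2)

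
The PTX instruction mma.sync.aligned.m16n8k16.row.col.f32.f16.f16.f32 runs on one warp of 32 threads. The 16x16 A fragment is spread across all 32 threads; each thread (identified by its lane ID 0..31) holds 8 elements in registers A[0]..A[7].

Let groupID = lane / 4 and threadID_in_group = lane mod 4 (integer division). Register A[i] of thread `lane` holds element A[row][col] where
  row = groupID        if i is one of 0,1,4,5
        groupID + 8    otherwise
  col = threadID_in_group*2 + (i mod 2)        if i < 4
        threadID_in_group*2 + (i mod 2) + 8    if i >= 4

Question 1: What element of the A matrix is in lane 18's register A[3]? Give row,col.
12,5

L=18->gid=18>>2=4, tid=18&3=2
[3]->row 4+8=12  col 2·2+1+0=5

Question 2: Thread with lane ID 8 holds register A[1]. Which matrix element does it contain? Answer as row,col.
lane 8: g=2 (8/4), t=0 (8%4)
i=1: r=2+0=2, c=0*2+1+0=1

2,1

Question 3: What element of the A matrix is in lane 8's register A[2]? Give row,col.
10,0

L=8->gid=8>>2=2, tid=8&3=0
[2]->row 2+8=10  col 0·2+0+0=0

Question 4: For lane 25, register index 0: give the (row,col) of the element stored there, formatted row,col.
L=25->gid=25>>2=6, tid=25&3=1
[0]->row 6+0=6  col 1·2+0+0=2

6,2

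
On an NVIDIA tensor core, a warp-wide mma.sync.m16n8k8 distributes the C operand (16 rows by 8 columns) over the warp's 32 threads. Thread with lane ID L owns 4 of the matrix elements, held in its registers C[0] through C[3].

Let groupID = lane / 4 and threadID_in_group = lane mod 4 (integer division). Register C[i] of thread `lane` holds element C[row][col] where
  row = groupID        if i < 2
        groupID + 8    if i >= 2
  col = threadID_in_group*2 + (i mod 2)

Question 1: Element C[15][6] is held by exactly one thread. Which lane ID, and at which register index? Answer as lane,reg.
31,2

r=15⇒gr=7,Rb=1  c=6⇒th=3,odd=0
L=7*4+3=31  i=1*2+0=2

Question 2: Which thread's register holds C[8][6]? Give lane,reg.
3,2

r:8=>grp=0,rB=1  c:6=>tig=3,lo=0
L=0*4+3=3  i=1*2+0=2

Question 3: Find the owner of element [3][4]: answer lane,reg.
14,0

r=3->g=3,rb=0  c=4->t=2,b0=0
L=3*4+2=14  i=0*2+0=0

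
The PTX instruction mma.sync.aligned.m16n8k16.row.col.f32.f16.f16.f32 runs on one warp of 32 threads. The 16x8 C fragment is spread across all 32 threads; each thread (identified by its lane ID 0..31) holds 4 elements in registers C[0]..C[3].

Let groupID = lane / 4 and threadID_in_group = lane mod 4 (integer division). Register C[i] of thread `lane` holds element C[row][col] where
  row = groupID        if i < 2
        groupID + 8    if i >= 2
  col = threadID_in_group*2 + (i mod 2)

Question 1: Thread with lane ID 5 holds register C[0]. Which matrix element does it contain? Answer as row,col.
1,2

L=5=>grp=5>>2=1, tig=5&3=1
[0]=>row 1+0=1  col 1·2+0=2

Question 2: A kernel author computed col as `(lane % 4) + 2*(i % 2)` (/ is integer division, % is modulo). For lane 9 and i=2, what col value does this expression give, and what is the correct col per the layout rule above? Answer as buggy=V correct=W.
buggy=1 correct=2

`(lane % 4) + 2*(i % 2)`[9,2]→1
L=9→G=9>>2=2, T=9&3=1
[2]→row 2+8=10  col 1·2+0=2
col: 1 vs 2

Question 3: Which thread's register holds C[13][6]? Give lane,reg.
23,2

r=13→G=5,rhi=1  c=6→T=3,p=0
L=5*4+3=23  i=1*2+0=2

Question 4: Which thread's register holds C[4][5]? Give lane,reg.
r=4->g=4,rb=0  c=5->t=2,b0=1
L=4*4+2=18  i=0*2+1=1

18,1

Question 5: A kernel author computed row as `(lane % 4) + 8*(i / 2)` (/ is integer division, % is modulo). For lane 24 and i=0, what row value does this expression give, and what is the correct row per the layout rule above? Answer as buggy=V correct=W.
buggy=0 correct=6

`(lane % 4) + 8*(i / 2)`[24,0]->0
24: g=6,t=0
[0] (6+0,0*2+0) = (6,0)
row: 0 vs 6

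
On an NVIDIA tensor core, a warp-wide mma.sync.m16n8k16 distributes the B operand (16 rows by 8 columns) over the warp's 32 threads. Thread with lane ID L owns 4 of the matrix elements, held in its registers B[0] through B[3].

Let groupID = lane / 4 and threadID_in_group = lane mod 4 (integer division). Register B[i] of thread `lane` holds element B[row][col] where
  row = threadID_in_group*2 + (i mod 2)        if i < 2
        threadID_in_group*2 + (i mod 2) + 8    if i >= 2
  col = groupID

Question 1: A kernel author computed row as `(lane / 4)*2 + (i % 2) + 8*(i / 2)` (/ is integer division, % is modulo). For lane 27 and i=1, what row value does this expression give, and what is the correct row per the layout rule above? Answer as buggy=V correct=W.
`(lane / 4)*2 + (i % 2) + 8*(i / 2)`[27,1]->13
lane 27->27/4=6, 27 mod 4=3
i=1  r:2·3+1+0->7  c:6
row: 13 vs 7

buggy=13 correct=7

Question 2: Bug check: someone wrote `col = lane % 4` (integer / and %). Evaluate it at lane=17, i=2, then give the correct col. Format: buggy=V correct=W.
buggy=1 correct=4

`lane % 4`[17,2]=>1
17: grp=4,tig=1
[2] (1*2+0+8,4) = (10,4)
col: 1 vs 4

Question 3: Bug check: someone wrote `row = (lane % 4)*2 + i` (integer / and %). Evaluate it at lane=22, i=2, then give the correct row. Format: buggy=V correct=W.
`(lane % 4)*2 + i`[22,2]⇒6
22: gr=5,th=2
[2] (2*2+0+8,5) = (12,5)
row: 6 vs 12

buggy=6 correct=12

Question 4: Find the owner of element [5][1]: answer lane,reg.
6,1

c:1=>grp=1  r:5=>rB=0,tig=2,lo=1
L=1*4+2=6  i=0*2+1=1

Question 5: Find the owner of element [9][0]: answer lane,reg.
c: 0->gid=0  r: 9->r8=1,tid=0,i&1=1
L=0*4+0=0  i=1*2+1=3

0,3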